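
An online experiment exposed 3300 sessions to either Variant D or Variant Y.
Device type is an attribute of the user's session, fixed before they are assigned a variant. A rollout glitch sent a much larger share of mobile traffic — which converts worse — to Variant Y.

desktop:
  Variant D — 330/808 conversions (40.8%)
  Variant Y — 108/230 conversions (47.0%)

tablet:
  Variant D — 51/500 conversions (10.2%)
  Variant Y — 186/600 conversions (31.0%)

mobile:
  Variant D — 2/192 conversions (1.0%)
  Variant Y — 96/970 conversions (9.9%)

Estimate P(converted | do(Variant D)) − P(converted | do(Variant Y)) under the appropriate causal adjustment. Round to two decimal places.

-0.12

Here device type is a common cause — it drives both which variant a case falls under and the outcome. The crude comparison mixes populations; the stratum-specific rates are the causally relevant ones.
Adjusting over the population distribution of device type: 0.315·(0.408−0.470) + 0.333·(0.102−0.310) + 0.352·(0.010−0.099) = -0.120.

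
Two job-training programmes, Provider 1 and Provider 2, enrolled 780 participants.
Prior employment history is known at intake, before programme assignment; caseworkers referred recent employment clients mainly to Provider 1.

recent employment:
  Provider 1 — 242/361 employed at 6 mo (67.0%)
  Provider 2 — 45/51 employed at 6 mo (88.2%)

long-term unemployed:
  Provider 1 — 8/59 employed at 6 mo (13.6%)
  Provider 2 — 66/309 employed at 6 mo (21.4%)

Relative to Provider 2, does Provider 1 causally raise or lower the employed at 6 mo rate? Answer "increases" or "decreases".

The imbalance in prior employment history arose from how participants were allocated, not from anything the programme did; and prior employment history independently affects the outcome. The pooled gap is confounded — condition on prior employment history.
Within each level — recent employment: 67.0% vs 88.2%; long-term unemployed: 13.6% vs 21.4% — Provider 2 is higher every time.

decreases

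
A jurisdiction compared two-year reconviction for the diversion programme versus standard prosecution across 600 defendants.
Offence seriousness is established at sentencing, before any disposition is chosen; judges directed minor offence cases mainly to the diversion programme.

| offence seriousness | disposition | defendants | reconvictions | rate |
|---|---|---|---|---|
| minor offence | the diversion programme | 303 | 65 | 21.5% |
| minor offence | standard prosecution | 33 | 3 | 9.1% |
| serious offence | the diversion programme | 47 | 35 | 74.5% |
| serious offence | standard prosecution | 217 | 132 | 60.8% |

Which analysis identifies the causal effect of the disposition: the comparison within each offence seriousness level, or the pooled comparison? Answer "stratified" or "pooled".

The imbalance in offence seriousness arose from how defendants were allocated, not from anything the disposition did; and offence seriousness independently affects the outcome. The pooled gap is confounded — condition on offence seriousness.
Within each level — minor offence: 21.5% vs 9.1%; serious offence: 74.5% vs 60.8% — standard prosecution is lower every time.

stratified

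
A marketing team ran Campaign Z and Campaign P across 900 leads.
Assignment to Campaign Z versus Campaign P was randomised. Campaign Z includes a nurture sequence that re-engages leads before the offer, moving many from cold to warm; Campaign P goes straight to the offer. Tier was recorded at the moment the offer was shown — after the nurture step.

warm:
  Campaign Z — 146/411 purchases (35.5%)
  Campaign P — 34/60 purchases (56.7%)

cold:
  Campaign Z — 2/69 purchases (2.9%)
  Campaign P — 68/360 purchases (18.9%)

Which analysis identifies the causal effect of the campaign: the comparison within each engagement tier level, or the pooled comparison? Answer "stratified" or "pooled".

Campaign P is higher inside every engagement tier stratum but Campaign Z is higher in aggregate. Whether to stratify depends on how engagement tier relates to the campaign.
Engagement tier is downstream of the campaign. One should not condition on a consequence of treatment, so the overall rates are the right comparison.
Pooled: Campaign Z 30.8% vs Campaign P 24.3%; Campaign Z is higher overall.

pooled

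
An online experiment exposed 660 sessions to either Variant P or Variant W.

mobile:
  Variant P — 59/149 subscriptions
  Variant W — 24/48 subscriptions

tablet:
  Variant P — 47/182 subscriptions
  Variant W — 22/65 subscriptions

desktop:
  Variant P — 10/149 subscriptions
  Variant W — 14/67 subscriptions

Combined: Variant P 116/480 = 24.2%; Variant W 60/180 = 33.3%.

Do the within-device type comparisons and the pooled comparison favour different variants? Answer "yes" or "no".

Within each device type level (mobile 39.6% vs 50.0%; tablet 25.8% vs 33.8%; desktop 6.7% vs 20.9%), Variant W has the higher rate every time. Pooled: 24.2% vs 33.3% — Variant W has the higher rate overall. They agree.

no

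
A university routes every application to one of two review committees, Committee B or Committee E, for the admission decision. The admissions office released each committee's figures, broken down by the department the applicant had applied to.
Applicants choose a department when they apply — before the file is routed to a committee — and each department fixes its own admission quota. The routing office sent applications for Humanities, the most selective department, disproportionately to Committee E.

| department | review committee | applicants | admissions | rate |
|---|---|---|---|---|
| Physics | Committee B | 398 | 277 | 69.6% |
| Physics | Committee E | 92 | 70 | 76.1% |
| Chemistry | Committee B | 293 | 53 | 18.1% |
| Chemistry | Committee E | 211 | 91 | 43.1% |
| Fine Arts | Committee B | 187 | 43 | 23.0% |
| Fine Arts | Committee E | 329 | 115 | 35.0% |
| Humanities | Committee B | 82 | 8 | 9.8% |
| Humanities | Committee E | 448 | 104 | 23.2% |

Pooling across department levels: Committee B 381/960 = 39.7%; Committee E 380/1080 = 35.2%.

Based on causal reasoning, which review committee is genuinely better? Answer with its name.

Committee E

Department is set before the review committee has any effect — it is not caused by the review committee — and it independently drives the outcome. That makes it a confounder, so the causal comparison is within department levels.
Within each level — Physics: 69.6% vs 76.1%; Chemistry: 18.1% vs 43.1%; Fine Arts: 23.0% vs 35.0%; Humanities: 9.8% vs 23.2% — Committee E is higher every time.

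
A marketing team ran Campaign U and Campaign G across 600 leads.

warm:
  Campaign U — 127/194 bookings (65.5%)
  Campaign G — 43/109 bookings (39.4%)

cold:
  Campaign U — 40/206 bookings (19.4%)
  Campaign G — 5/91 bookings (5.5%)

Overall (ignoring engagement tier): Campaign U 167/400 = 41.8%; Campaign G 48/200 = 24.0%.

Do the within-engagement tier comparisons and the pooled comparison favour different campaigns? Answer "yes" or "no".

no

Within each engagement tier level (warm 65.5% vs 39.4%; cold 19.4% vs 5.5%), Campaign U has the higher rate every time. Pooled: 41.8% vs 24.0% — Campaign U has the higher rate overall. They agree.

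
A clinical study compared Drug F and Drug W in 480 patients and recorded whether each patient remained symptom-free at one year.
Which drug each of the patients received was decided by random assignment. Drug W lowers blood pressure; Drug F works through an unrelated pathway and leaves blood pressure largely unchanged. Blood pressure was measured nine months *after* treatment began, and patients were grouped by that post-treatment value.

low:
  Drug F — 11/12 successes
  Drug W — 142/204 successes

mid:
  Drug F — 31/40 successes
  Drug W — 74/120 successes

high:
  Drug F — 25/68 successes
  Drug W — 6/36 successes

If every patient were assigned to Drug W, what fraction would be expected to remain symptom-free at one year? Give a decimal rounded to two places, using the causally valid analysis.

The distribution of blood pressure is itself part of what the drug does — it is an intermediate outcome. Holding it fixed would remove that part of the effect; the total effect is the pooled difference.
So P(outcome | do(Drug W)) is just the pooled rate for Drug W: 222/360 = 0.617.

0.62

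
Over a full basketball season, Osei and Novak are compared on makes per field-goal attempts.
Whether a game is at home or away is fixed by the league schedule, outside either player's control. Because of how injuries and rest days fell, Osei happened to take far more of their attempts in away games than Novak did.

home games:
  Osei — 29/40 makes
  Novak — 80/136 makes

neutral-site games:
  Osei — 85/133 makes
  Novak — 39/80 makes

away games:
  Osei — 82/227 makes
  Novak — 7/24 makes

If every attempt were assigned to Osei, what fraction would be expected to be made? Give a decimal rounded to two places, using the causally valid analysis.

0.55

Game venue satisfies the back-door criterion: it is not a descendant of the player, and it blocks the spurious path from player to outcome. Adjusting for it (i.e., using the within-game venue rates) gives the causal effect.
Standardising Osei to the population game venue mix: 0.275·29/40 + 0.333·85/133 + 0.392·82/227 = 0.554.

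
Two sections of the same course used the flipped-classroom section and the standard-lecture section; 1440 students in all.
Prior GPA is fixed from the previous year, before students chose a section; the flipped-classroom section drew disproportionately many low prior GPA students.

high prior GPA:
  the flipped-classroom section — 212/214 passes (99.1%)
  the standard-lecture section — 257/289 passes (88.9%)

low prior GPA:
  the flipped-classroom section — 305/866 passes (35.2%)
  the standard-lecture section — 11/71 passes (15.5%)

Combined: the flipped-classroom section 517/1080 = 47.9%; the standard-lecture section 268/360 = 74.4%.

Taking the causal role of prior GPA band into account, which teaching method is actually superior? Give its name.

the flipped-classroom section is higher inside every prior GPA band stratum but the standard-lecture section is higher in aggregate. Whether to stratify depends on how prior GPA band relates to the teaching method.
Here prior GPA band is a common cause — it drives both which teaching method a case falls under and the outcome. The crude comparison mixes populations; the stratum-specific rates are the causally relevant ones.
Within each level — high prior GPA: 99.1% vs 88.9%; low prior GPA: 35.2% vs 15.5% — the flipped-classroom section is higher every time.

the flipped-classroom section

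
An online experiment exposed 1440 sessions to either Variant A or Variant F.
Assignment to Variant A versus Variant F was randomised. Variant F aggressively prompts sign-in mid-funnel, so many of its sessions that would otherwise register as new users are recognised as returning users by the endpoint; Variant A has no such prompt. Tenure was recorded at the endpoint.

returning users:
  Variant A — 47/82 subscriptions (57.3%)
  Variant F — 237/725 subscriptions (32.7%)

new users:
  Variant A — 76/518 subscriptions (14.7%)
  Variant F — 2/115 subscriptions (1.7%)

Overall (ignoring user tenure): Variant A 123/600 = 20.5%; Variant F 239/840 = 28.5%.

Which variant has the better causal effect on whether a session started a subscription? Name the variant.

Variant F

The user tenure-specific comparison favours Variant A throughout, but the pooled figures favour Variant F. The question is whether to condition on user tenure.
User tenure lies on the pathway variant → user tenure → outcome, so adjusting for it blocks the indirect effect. For the total causal effect of variant, use the unadjusted pooled rates.
Pooled: Variant A 20.5% vs Variant F 28.5%; Variant F is higher overall.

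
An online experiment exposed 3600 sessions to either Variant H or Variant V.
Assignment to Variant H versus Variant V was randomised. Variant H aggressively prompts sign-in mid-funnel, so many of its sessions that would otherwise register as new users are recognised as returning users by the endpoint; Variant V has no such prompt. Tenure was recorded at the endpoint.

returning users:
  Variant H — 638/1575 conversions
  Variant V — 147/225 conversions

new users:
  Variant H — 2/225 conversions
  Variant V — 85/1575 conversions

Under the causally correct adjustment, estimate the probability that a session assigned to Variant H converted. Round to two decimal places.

0.36

The user tenure-specific comparison favours Variant V throughout, but the pooled figures favour Variant H. The question is whether to condition on user tenure.
Because the variant influences user tenure, user tenure is a post-treatment mediator, not a confounder. Stratifying on it would bias the estimate; the causal effect is the crude pooled difference.
So P(outcome | do(Variant H)) is just the pooled rate for Variant H: 640/1800 = 0.356.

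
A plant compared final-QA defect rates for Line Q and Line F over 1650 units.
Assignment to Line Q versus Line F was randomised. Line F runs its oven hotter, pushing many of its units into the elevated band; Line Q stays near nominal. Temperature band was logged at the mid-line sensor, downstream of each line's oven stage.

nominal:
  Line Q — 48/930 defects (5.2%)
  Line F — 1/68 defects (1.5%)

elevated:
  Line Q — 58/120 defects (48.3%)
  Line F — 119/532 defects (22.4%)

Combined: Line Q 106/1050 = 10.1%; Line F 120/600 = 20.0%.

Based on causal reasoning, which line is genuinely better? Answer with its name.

In-process temperature band is downstream of the line. One should not condition on a consequence of treatment, so the overall rates are the right comparison.
Pooled: Line Q 10.1% vs Line F 20.0%; Line Q is lower overall.

Line Q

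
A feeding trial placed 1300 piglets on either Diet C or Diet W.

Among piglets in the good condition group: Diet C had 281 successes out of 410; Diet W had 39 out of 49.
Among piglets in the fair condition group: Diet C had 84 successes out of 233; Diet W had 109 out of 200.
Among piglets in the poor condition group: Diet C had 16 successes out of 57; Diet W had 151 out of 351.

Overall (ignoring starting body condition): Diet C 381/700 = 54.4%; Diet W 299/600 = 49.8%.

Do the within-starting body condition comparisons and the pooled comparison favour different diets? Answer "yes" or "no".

Within each starting body condition level (good condition 68.5% vs 79.6%; fair condition 36.1% vs 54.5%; poor condition 28.1% vs 43.0%), Diet W has the higher rate every time. Pooled: 54.4% vs 49.8% — Diet C has the higher rate overall. The two comparisons disagree.

yes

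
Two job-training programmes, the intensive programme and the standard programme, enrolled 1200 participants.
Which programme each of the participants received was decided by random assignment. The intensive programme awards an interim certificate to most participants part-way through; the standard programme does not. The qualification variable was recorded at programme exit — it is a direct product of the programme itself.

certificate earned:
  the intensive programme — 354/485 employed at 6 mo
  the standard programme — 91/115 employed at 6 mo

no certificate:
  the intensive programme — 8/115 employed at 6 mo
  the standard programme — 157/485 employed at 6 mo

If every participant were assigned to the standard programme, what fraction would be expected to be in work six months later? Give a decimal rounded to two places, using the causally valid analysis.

0.41

The distribution of qualification attained during the programme is itself part of what the programme does — it is an intermediate outcome. Holding it fixed would remove that part of the effect; the total effect is the pooled difference.
So P(outcome | do(the standard programme)) is just the pooled rate for the standard programme: 248/600 = 0.413.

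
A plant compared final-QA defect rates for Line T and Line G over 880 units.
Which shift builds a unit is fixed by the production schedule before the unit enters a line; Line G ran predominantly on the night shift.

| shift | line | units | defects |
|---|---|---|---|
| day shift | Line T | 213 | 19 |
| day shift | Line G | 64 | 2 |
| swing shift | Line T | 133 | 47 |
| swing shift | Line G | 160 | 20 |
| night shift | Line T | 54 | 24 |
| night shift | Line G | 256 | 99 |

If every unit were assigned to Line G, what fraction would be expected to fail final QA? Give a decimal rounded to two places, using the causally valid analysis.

0.19

The stratified and pooled comparisons disagree (Line G wins within each shift; Line T wins overall), so the answer turns on the causal role of shift.
Nothing the line does changes shift; the imbalance is an allocation artefact. With shift also predicting the outcome, the pooled figure is confounded, and the within-stratum comparison is the causal one.
Standardising Line G to the population shift mix: 0.315·2/64 + 0.333·20/160 + 0.352·99/256 = 0.188.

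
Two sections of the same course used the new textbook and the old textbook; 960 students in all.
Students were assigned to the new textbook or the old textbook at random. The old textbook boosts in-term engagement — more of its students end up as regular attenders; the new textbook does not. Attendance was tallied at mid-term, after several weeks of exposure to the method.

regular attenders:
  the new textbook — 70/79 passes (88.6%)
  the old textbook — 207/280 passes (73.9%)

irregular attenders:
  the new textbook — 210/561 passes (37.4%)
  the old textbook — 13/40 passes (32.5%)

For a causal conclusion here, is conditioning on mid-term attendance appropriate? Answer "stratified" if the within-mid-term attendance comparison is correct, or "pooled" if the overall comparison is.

the new textbook is higher inside every mid-term attendance stratum but the old textbook is higher in aggregate. Whether to stratify depends on how mid-term attendance relates to the teaching method.
The distribution of mid-term attendance is itself part of what the teaching method does — it is an intermediate outcome. Holding it fixed would remove that part of the effect; the total effect is the pooled difference.
Pooled: the new textbook 43.8% vs the old textbook 68.8%; the old textbook is higher overall.

pooled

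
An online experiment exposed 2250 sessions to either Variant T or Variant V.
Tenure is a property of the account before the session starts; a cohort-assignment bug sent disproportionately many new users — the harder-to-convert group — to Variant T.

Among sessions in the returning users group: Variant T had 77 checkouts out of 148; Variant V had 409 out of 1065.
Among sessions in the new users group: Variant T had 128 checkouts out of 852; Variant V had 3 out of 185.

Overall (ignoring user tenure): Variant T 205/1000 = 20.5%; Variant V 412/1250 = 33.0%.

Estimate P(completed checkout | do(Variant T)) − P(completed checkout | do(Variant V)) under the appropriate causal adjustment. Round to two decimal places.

+0.14

Variant T is higher inside every user tenure stratum but Variant V is higher in aggregate. Whether to stratify depends on how user tenure relates to the variant.
Nothing the variant does changes user tenure; the imbalance is an allocation artefact. With user tenure also predicting the outcome, the pooled figure is confounded, and the within-stratum comparison is the causal one.
Adjusting over the population distribution of user tenure: 0.539·(0.520−0.384) + 0.461·(0.150−0.016) = +0.135.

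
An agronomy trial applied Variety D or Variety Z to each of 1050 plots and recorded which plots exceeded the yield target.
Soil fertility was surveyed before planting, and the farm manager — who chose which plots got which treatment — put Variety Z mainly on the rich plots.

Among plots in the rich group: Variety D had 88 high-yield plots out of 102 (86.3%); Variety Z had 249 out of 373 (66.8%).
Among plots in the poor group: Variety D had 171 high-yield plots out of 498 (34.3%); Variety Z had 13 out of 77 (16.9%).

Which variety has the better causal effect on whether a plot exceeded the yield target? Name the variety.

Variety D

Variety D is higher inside every soil fertility stratum but Variety Z is higher in aggregate. Whether to stratify depends on how soil fertility relates to the variety.
Since soil fertility is a pre-existing factor (not a product of the variety) and it affects the outcome on its own, it is a confounder. The stratified rates, not the pooled rate, identify the causal effect.
Within each level — rich: 86.3% vs 66.8%; poor: 34.3% vs 16.9% — Variety D is higher every time.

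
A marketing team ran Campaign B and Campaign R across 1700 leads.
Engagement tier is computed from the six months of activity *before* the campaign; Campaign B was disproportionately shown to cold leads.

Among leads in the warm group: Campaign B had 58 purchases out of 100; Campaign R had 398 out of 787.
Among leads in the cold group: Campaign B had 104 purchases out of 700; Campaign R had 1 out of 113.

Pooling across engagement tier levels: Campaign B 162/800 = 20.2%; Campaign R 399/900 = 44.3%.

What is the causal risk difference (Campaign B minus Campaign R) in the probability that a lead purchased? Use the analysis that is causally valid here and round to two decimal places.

Engagement tier differs across campaigns for reasons unrelated to any effect of the campaign itself, and it separately predicts the outcome — a classic confounder. We must compare within engagement tier levels.
Adjusting over the population distribution of engagement tier: 0.522·(0.580−0.506) + 0.478·(0.149−0.009) = +0.106.

+0.11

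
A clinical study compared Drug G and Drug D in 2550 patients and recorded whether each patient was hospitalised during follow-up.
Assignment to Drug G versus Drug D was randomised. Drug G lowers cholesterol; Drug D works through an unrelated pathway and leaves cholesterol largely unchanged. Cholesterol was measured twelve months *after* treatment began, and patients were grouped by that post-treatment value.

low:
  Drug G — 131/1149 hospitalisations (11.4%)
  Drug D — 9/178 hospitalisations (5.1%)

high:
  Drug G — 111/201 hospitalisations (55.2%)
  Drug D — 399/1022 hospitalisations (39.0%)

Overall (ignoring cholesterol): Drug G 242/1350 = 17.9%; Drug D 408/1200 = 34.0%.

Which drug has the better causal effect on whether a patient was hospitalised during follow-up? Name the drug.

The cholesterol-specific comparison favours Drug D throughout, but the pooled figures favour Drug G. The question is whether to condition on cholesterol.
Cholesterol lies on the pathway drug → cholesterol → outcome, so adjusting for it blocks the indirect effect. For the total causal effect of drug, use the unadjusted pooled rates.
Pooled: Drug G 17.9% vs Drug D 34.0%; Drug G is lower overall.

Drug G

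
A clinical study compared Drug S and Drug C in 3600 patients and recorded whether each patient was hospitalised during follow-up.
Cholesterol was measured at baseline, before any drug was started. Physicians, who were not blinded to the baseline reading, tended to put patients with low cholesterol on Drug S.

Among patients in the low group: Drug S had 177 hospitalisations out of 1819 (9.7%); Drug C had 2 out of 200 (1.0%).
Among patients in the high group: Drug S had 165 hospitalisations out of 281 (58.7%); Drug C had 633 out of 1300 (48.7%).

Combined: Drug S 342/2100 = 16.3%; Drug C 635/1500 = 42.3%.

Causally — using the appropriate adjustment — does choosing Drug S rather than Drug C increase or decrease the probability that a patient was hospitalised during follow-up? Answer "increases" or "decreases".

increases

The cholesterol-specific comparison favours Drug C throughout, but the pooled figures favour Drug S. The question is whether to condition on cholesterol.
Cholesterol differs across drugs for reasons unrelated to any effect of the drug itself, and it separately predicts the outcome — a classic confounder. We must compare within cholesterol levels.
Within each level — low: 9.7% vs 1.0%; high: 58.7% vs 48.7% — Drug C is lower every time.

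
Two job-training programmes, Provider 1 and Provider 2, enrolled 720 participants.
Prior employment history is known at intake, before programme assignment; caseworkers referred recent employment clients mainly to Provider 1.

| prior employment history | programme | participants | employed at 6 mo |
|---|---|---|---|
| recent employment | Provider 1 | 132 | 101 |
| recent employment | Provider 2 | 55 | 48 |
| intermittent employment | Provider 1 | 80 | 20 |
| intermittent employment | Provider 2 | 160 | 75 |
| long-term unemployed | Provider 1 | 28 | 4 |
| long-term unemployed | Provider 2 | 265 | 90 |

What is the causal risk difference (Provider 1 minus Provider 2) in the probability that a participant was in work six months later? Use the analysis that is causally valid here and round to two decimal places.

Provider 2 is higher inside every prior employment history stratum but Provider 1 is higher in aggregate. Whether to stratify depends on how prior employment history relates to the programme.
Prior employment history is set before the programme has any effect — it is not caused by the programme — and it independently drives the outcome. That makes it a confounder, so the causal comparison is within prior employment history levels.
Adjusting over the population distribution of prior employment history: 0.260·(0.765−0.873) + 0.333·(0.250−0.469) + 0.407·(0.143−0.340) = -0.181.

-0.18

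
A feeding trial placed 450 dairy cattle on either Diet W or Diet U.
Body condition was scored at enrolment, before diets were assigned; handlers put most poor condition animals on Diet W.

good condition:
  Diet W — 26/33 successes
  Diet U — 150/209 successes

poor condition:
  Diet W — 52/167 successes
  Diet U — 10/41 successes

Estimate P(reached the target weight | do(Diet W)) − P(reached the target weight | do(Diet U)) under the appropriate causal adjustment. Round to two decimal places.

Nothing the diet does changes starting body condition; the imbalance is an allocation artefact. With starting body condition also predicting the outcome, the pooled figure is confounded, and the within-stratum comparison is the causal one.
Adjusting over the population distribution of starting body condition: 0.538·(0.788−0.718) + 0.462·(0.311−0.244) = +0.069.

+0.07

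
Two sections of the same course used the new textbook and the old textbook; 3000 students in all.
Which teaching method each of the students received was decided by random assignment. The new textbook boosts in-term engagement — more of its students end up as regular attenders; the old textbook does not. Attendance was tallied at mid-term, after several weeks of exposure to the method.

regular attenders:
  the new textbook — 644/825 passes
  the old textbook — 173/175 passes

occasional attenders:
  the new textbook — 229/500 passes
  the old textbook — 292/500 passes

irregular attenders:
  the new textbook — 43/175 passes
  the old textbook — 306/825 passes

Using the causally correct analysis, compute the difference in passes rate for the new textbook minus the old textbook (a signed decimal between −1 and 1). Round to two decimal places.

+0.10

The stratified and pooled comparisons disagree (the old textbook wins within each mid-term attendance; the new textbook wins overall), so the answer turns on the causal role of mid-term attendance.
Mid-term attendance is downstream of the teaching method. One should not condition on a consequence of treatment, so the overall rates are the right comparison.
The causal difference is the pooled difference: 0.611 − 0.514 = +0.097.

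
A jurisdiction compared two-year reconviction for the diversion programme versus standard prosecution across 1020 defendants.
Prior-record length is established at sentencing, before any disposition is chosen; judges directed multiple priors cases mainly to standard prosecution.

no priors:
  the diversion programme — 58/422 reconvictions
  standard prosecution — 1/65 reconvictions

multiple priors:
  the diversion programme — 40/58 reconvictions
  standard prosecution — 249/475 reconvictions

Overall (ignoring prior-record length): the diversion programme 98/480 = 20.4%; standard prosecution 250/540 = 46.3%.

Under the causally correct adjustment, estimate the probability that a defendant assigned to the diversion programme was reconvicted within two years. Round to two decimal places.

The prior-record length-specific comparison favours standard prosecution throughout, but the pooled figures favour the diversion programme. The question is whether to condition on prior-record length.
Prior-record length is set before the disposition has any effect — it is not caused by the disposition — and it independently drives the outcome. That makes it a confounder, so the causal comparison is within prior-record length levels.
Standardising the diversion programme to the population prior-record length mix: 0.477·58/422 + 0.523·40/58 = 0.426.

0.43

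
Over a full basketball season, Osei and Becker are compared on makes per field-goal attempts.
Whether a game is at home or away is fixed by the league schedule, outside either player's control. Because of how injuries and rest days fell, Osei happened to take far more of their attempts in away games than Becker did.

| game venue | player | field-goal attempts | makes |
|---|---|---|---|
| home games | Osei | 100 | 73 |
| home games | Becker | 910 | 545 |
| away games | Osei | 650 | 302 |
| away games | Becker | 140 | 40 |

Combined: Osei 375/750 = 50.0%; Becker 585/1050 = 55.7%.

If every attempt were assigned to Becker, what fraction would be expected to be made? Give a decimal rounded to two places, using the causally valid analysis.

0.46

Osei is higher inside every game venue stratum but Becker is higher in aggregate. Whether to stratify depends on how game venue relates to the player.
Game venue differs across players for reasons unrelated to any effect of the player itself, and it separately predicts the outcome — a classic confounder. We must compare within game venue levels.
Standardising Becker to the population game venue mix: 0.561·545/910 + 0.439·40/140 = 0.461.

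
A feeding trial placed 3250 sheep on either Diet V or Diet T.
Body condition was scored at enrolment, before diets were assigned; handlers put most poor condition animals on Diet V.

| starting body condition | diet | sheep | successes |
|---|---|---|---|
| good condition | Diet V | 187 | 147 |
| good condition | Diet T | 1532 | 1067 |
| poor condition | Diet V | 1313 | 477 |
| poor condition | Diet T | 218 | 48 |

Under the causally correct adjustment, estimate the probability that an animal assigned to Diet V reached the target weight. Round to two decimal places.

0.59

Here starting body condition is a common cause — it drives both which diet a case falls under and the outcome. The crude comparison mixes populations; the stratum-specific rates are the causally relevant ones.
Standardising Diet V to the population starting body condition mix: 0.529·147/187 + 0.471·477/1313 = 0.587.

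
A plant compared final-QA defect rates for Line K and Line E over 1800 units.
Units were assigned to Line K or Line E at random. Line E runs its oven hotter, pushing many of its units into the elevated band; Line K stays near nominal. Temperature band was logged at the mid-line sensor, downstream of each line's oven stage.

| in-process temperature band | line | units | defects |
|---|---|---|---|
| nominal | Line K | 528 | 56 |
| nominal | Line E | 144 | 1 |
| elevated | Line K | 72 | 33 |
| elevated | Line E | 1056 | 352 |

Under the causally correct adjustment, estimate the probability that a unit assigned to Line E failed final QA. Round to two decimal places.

0.29

The in-process temperature band-specific comparison favours Line E throughout, but the pooled figures favour Line K. The question is whether to condition on in-process temperature band.
Because the line influences in-process temperature band, in-process temperature band is a post-treatment mediator, not a confounder. Stratifying on it would bias the estimate; the causal effect is the crude pooled difference.
So P(outcome | do(Line E)) is just the pooled rate for Line E: 353/1200 = 0.294.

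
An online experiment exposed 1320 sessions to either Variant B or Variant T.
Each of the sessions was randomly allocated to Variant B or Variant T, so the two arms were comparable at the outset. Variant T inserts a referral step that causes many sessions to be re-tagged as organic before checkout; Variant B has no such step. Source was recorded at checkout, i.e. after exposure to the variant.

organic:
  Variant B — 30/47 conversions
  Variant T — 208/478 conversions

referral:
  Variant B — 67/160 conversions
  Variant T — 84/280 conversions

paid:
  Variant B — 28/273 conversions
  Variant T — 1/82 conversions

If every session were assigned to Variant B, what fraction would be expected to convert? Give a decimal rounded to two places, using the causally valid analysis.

0.26

Traffic source is recorded after the variant and is itself shifted by it — it sits on the causal path from variant to outcome. Conditioning on a mediator would strip out part of the effect we want; the pooled comparison gives the total causal effect.
So P(outcome | do(Variant B)) is just the pooled rate for Variant B: 125/480 = 0.260.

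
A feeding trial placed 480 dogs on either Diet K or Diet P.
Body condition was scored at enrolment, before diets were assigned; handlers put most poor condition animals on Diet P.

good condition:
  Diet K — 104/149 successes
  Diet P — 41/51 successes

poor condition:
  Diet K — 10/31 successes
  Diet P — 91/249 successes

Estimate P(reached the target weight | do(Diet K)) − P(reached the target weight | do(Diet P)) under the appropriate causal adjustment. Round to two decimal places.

The stratified and pooled comparisons disagree (Diet P wins within each starting body condition; Diet K wins overall), so the answer turns on the causal role of starting body condition.
Since starting body condition is a pre-existing factor (not a product of the diet) and it affects the outcome on its own, it is a confounder. The stratified rates, not the pooled rate, identify the causal effect.
Adjusting over the population distribution of starting body condition: 0.417·(0.698−0.804) + 0.583·(0.323−0.365) = -0.069.

-0.07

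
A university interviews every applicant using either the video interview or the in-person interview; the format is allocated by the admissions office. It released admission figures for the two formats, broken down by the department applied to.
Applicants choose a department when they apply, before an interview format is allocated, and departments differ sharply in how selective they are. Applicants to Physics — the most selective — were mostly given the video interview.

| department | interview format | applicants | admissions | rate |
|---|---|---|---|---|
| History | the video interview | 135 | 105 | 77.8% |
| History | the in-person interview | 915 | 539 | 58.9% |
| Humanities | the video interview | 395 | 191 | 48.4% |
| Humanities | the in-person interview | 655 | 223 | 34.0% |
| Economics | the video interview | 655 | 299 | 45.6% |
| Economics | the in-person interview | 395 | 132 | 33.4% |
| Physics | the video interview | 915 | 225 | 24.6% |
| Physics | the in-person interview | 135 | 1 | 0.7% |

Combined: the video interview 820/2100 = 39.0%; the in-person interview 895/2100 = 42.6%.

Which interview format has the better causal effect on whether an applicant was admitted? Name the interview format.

the video interview is higher inside every department stratum but the in-person interview is higher in aggregate. Whether to stratify depends on how department relates to the interview format.
Department is set before the interview format has any effect — it is not caused by the interview format — and it independently drives the outcome. That makes it a confounder, so the causal comparison is within department levels.
Within each level — History: 77.8% vs 58.9%; Humanities: 48.4% vs 34.0%; Economics: 45.6% vs 33.4%; Physics: 24.6% vs 0.7% — the video interview is higher every time.

the video interview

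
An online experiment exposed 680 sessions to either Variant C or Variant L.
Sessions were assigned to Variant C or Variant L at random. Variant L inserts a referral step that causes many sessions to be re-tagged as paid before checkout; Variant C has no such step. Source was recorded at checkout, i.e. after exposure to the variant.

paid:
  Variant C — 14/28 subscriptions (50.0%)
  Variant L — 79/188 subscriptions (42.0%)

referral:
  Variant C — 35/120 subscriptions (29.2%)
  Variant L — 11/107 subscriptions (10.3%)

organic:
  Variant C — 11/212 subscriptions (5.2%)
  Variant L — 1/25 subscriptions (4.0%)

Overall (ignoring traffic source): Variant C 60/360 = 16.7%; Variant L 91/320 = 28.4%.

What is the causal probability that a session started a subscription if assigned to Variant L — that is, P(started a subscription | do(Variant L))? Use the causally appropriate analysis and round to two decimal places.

The distribution of traffic source is itself part of what the variant does — it is an intermediate outcome. Holding it fixed would remove that part of the effect; the total effect is the pooled difference.
So P(outcome | do(Variant L)) is just the pooled rate for Variant L: 91/320 = 0.284.

0.28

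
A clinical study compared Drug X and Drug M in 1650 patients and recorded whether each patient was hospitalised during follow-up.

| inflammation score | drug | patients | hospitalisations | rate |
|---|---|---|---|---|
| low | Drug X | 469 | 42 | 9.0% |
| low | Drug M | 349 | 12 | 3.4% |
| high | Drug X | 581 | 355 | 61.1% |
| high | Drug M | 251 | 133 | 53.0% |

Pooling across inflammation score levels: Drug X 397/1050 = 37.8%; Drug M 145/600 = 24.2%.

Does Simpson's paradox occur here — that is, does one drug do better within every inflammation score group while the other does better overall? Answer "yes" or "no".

Within each inflammation score level (low 9.0% vs 3.4%; high 61.1% vs 53.0%), Drug M has the lower rate every time. Pooled: 37.8% vs 24.2% — Drug M has the lower rate overall. They agree.

no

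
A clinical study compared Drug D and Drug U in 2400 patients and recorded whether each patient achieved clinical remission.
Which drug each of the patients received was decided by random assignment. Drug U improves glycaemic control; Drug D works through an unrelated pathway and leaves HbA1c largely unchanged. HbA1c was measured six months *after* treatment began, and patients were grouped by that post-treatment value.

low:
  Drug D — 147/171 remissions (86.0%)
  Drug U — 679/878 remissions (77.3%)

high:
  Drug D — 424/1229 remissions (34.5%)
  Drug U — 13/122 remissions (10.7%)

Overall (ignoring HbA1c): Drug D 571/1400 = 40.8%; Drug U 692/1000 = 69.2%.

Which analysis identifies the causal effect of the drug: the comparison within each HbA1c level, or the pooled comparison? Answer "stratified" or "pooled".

pooled

The distribution of HbA1c is itself part of what the drug does — it is an intermediate outcome. Holding it fixed would remove that part of the effect; the total effect is the pooled difference.
Pooled: Drug D 40.8% vs Drug U 69.2%; Drug U is higher overall.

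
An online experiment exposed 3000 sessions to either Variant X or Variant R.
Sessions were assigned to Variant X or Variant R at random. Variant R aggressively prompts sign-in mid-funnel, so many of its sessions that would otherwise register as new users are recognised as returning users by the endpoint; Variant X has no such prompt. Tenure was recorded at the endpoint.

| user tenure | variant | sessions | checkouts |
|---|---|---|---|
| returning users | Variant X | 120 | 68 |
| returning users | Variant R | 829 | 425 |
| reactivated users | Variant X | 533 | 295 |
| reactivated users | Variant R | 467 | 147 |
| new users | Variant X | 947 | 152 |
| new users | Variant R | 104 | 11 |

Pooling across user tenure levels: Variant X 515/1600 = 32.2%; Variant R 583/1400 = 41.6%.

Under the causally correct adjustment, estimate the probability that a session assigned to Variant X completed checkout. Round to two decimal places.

Stratifying would compare variants among sessions the variants themselves sorted into user tenure groups — a form of selection on an intermediate. The unconditioned pooled rates give the total causal effect.
So P(outcome | do(Variant X)) is just the pooled rate for Variant X: 515/1600 = 0.322.

0.32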